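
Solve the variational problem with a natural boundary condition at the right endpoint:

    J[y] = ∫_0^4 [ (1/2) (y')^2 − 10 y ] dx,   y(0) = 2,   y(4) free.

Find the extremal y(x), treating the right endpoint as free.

The Lagrangian L = (1/2) (y')^2 − 10 y gives
    ∂L/∂y = −10,   ∂L/∂y' = y'.
Euler-Lagrange: d/dx(y') − (−10) = 0, i.e. y'' + 10 = 0, so
    y(x) = −(10/2) x^2 + C1 x + C2.
Fixed left endpoint y(0) = 2 ⇒ C2 = 2.
The right endpoint x = 4 is free, so the natural (transversality) condition is ∂L/∂y' |_{x=4} = 0, i.e. y'(4) = 0.
Compute y'(x) = −10 x + C1, so y'(4) = −40 + C1 = 0 ⇒ C1 = 40.
Therefore the extremal is
    y(x) = −5 x^2 + 40 x + 2.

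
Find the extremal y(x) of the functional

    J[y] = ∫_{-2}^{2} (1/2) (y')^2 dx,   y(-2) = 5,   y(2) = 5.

The Lagrangian is L = (1/2) (y')^2.
Compute ∂L/∂y = 0, ∂L/∂y' = y'.
The Euler-Lagrange equation d/dx(∂L/∂y') − ∂L/∂y = 0 reduces to
    y'' = 0.
Its general solution is
    y(x) = A x + B,
with A, B fixed by the endpoint conditions.
Applying the endpoint conditions y(-2) = 5 and y(2) = 5: solve A·-2 + B = 5 and A·2 + B = 5. Subtracting gives A(2 − -2) = 5 − 5, so A = 0, and B = 5 − A·-2 = 5. Therefore
    y(x) = 5.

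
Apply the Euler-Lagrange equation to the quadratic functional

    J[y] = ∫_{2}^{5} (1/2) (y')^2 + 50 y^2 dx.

The Lagrangian is L = (1/2) (y')^2 + 50 y^2.
Compute ∂L/∂y = 100y, ∂L/∂y' = y'.
The Euler-Lagrange equation d/dx(∂L/∂y') − ∂L/∂y = 0 reduces to
    y'' − 100 y = 0.
Its general solution is
    y(x) = A e^(10x) + B e^(−10x),
with A, B fixed by the endpoint conditions.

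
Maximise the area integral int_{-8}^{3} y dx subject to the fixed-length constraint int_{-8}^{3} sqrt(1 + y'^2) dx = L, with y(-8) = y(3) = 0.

Set up the augmented Lagrangian using a multiplier λ for the length constraint:
    F(y, y') = y − λ sqrt(1 + y'^2).
F has no explicit x dependence, so the Beltrami identity yields a first integral
    F − y' ∂F/∂y' = C.
Compute ∂F/∂y' = −λ y' / sqrt(1 + y'^2). Then
    y − λ sqrt(1 + y'^2) + λ y'^2 / sqrt(1 + y'^2) = C
    ⇒  y − λ / sqrt(1 + y'^2) = C.
Solving for y' and integrating gives
    (x − a)^2 + (y − b)^2 = λ^2,
a circular arc of radius λ. The constants a, b are determined by the endpoint conditions y(-8) = y(3) = 0, and λ is fixed implicitly by the length constraint
    ∫_{-8}^{3} sqrt(1 + y'^2) dx = L.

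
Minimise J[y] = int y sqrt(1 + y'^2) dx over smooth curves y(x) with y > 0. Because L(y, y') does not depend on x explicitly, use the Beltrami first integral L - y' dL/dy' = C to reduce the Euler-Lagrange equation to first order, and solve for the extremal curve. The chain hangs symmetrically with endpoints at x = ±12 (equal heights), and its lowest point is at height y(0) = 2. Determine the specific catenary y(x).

The Lagrangian L(y, y') = y sqrt(1 + y'^2) has no explicit x dependence, so the Beltrami identity applies:
    L − y' ∂L/∂y' = C.
Compute ∂L/∂y' = y · y' / sqrt(1 + y'^2). Then
    L − y' ∂L/∂y'
    = y sqrt(1 + y'^2) − y · y'^2 / sqrt(1 + y'^2)
    = y (1 + y'^2 − y'^2) / sqrt(1 + y'^2)
    = y / sqrt(1 + y'^2) = C.
Squaring gives y^2 = C^2 (1 + y'^2), i.e.
    y'^2 = y^2 / C^2 − 1.
Separating variables,
    dy / sqrt(y^2 − C^2) = dx / C,
and integrating gives arccosh(y / C) = (x − a)/C, so
    y(x) = C cosh((x − a)/C),
the catenary. The constants C and a are fixed by the two endpoint conditions (and, for the hanging-chain problem, the length constraint selects C).
Now fit the given data. The endpoints x = ±12 are symmetric at equal height, so the catenary is even about its minimum: a = 0 and y(x) = C cosh(x/C). The lowest point is y(0) = C cosh(0) = C, and we are told y(0) = 2, so C = 2. Therefore
    y(x) = 2 cosh(x/2),
and at the endpoints
    y(±12) = 2 cosh(12/2).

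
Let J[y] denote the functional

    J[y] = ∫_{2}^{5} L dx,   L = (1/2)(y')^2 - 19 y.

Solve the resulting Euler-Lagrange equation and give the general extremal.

The Lagrangian is L = (1/2)(y')^2 - 19 y.
∂L/∂y = -19.
∂L/∂y' = y'.
The Euler-Lagrange equation d/dx(∂L/∂y') − ∂L/∂y = 0 becomes:
    y'' + 19 = 0
General solution: y(x) = -(19/2) x^2 + A x + B, where A and B are arbitrary constants fixed by the endpoint conditions.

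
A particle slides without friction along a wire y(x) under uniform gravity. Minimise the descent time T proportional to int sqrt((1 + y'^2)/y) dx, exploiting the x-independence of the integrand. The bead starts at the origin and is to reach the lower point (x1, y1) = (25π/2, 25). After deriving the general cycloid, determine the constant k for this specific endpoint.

The Lagrangian L = sqrt((1 + y'^2) / y) has no explicit x dependence, so the Beltrami identity applies:
    L − y' ∂L/∂y' = C.
Compute ∂L/∂y' = y' / sqrt(y (1 + y'^2)).
Substitute:
    sqrt((1 + y'^2)/y) − y'·y' / sqrt(y (1 + y'^2))
    = (1 + y'^2) / sqrt(y (1 + y'^2)) − y'^2 / sqrt(y (1 + y'^2))
    = 1 / sqrt(y (1 + y'^2)) = C.
Squaring and rearranging gives the first integral
    y (1 + y'^2) = 1/C^2 =: k   (constant).
Solving this first-order ODE by the substitution
    y = (k/2)(1 − cos θ)
yields the cycloid parameterisation
    x(θ) = (k/2)(θ − sin θ),   y(θ) = (k/2)(1 − cos θ).
The constant k is fixed by the endpoint condition.
Now fit the given lower endpoint (x1, y1) = (25π/2, 25). At the bottom of the first arch (θ = π), the parametric equations give
    y(π) = (k/2)(1 − cos π) = k,
    x(π) = (k/2)(π − sin π) = kπ/2.
Matching y(π) = 25 gives k = 25, consistent with x(π) = 25π/2. Therefore the specific cycloid is
    x(θ) = (25/2)(θ − sin θ),   y(θ) = (25/2)(1 − cos θ).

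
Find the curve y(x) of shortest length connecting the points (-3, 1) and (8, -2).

Arc-length functional: J[y] = ∫ sqrt(1 + (y')^2) dx.
Lagrangian L = sqrt(1 + (y')^2) has no explicit y dependence, so ∂L/∂y = 0 and the Euler-Lagrange equation gives
    d/dx( y' / sqrt(1 + (y')^2) ) = 0  ⇒  y' / sqrt(1 + (y')^2) = const.
Hence y' is constant, so y(x) is affine.
Fitting the endpoints (-3, 1) and (8, -2):
    slope m = ((-2) − 1) / (8 − (-3)) = -3/11,
    intercept c = 1 − m·(-3) = 2/11.
Extremal: y(x) = (-3/11) x + 2/11.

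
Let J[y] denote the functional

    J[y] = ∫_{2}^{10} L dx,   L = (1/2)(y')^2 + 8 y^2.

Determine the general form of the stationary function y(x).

The Lagrangian is L = (1/2)(y')^2 + 8 y^2.
∂L/∂y = 16y.
∂L/∂y' = y'.
The Euler-Lagrange equation d/dx(∂L/∂y') − ∂L/∂y = 0 becomes:
    y'' - 16 y = 0
General solution: y(x) = A e^(4x) + B e^(-4x), where A and B are arbitrary constants fixed by the endpoint conditions.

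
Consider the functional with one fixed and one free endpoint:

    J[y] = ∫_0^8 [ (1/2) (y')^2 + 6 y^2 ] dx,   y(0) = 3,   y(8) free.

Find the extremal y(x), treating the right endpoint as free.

The Lagrangian L = (1/2) (y')^2 + 6 y^2 gives
    ∂L/∂y = 12 y,   ∂L/∂y' = y'.
Euler-Lagrange: y'' − 12 y = 0.
With k = sqrt(12), the general solution is
    y(x) = A cosh(sqrt(12) x) + B sinh(sqrt(12) x).
Fixed left endpoint y(0) = 3 ⇒ A = 3.
The right endpoint x = 8 is free, so the natural (transversality) condition is ∂L/∂y' |_{x=8} = 0, i.e. y'(8) = 0.
Compute y'(x) = A k sinh(k x) + B k cosh(k x), so
    y'(8) = A k sinh(k·8) + B k cosh(k·8) = 0
    ⇒ B = −A tanh(k·8) = − 3 tanh(sqrt(12)·8).
Therefore the extremal is
    y(x) = 3 cosh(sqrt(12) x) − 3 tanh(sqrt(12)·8) sinh(sqrt(12) x).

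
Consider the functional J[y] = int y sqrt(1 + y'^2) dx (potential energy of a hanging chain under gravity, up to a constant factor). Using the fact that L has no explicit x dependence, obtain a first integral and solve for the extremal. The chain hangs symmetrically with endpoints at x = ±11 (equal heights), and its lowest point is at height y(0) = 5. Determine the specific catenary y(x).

The Lagrangian L(y, y') = y sqrt(1 + y'^2) has no explicit x dependence, so the Beltrami identity applies:
    L − y' ∂L/∂y' = C.
Compute ∂L/∂y' = y · y' / sqrt(1 + y'^2). Then
    L − y' ∂L/∂y'
    = y sqrt(1 + y'^2) − y · y'^2 / sqrt(1 + y'^2)
    = y (1 + y'^2 − y'^2) / sqrt(1 + y'^2)
    = y / sqrt(1 + y'^2) = C.
Squaring gives y^2 = C^2 (1 + y'^2), i.e.
    y'^2 = y^2 / C^2 − 1.
Separating variables,
    dy / sqrt(y^2 − C^2) = dx / C,
and integrating gives arccosh(y / C) = (x − a)/C, so
    y(x) = C cosh((x − a)/C),
the catenary. The constants C and a are fixed by the two endpoint conditions (and, for the hanging-chain problem, the length constraint selects C).
Now fit the given data. The endpoints x = ±11 are symmetric at equal height, so the catenary is even about its minimum: a = 0 and y(x) = C cosh(x/C). The lowest point is y(0) = C cosh(0) = C, and we are told y(0) = 5, so C = 5. Therefore
    y(x) = 5 cosh(x/5),
and at the endpoints
    y(±11) = 5 cosh(11/5).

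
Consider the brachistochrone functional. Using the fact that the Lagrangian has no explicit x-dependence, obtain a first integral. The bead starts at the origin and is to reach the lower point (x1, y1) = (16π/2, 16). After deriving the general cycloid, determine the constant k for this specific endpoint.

The Lagrangian L = sqrt((1 + y'^2) / y) has no explicit x dependence, so the Beltrami identity applies:
    L − y' ∂L/∂y' = C.
Compute ∂L/∂y' = y' / sqrt(y (1 + y'^2)).
Substitute:
    sqrt((1 + y'^2)/y) − y'·y' / sqrt(y (1 + y'^2))
    = (1 + y'^2) / sqrt(y (1 + y'^2)) − y'^2 / sqrt(y (1 + y'^2))
    = 1 / sqrt(y (1 + y'^2)) = C.
Squaring and rearranging gives the first integral
    y (1 + y'^2) = 1/C^2 =: k   (constant).
Solving this first-order ODE by the substitution
    y = (k/2)(1 − cos θ)
yields the cycloid parameterisation
    x(θ) = (k/2)(θ − sin θ),   y(θ) = (k/2)(1 − cos θ).
The constant k is fixed by the endpoint condition.
Now fit the given lower endpoint (x1, y1) = (16π/2, 16). At the bottom of the first arch (θ = π), the parametric equations give
    y(π) = (k/2)(1 − cos π) = k,
    x(π) = (k/2)(π − sin π) = kπ/2.
Matching y(π) = 16 gives k = 16, consistent with x(π) = 16π/2. Therefore the specific cycloid is
    x(θ) = (16/2)(θ − sin θ),   y(θ) = (16/2)(1 − cos θ).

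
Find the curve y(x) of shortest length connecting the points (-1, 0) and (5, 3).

Arc-length functional: J[y] = ∫ sqrt(1 + (y')^2) dx.
Lagrangian L = sqrt(1 + (y')^2) has no explicit y dependence, so ∂L/∂y = 0 and the Euler-Lagrange equation gives
    d/dx( y' / sqrt(1 + (y')^2) ) = 0  ⇒  y' / sqrt(1 + (y')^2) = const.
Hence y' is constant, so y(x) is affine.
Fitting the endpoints (-1, 0) and (5, 3):
    slope m = (3 − 0) / (5 − (-1)) = 1/2,
    intercept c = 0 − m·(-1) = 1/2.
Extremal: y(x) = (1/2) x + 1/2.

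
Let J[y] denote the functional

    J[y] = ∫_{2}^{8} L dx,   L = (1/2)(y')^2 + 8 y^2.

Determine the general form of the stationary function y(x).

The Lagrangian is L = (1/2)(y')^2 + 8 y^2.
∂L/∂y = 16y.
∂L/∂y' = y'.
The Euler-Lagrange equation d/dx(∂L/∂y') − ∂L/∂y = 0 becomes:
    y'' - 16 y = 0
General solution: y(x) = A e^(4x) + B e^(-4x), where A and B are arbitrary constants fixed by the endpoint conditions.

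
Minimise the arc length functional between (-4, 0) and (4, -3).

Arc-length functional: J[y] = ∫ sqrt(1 + (y')^2) dx.
Lagrangian L = sqrt(1 + (y')^2) has no explicit y dependence, so ∂L/∂y = 0 and the Euler-Lagrange equation gives
    d/dx( y' / sqrt(1 + (y')^2) ) = 0  ⇒  y' / sqrt(1 + (y')^2) = const.
Hence y' is constant, so y(x) is affine.
Fitting the endpoints (-4, 0) and (4, -3):
    slope m = ((-3) − 0) / (4 − (-4)) = -3/8,
    intercept c = 0 − m·(-4) = -3/2.
Extremal: y(x) = (-3/8) x - 3/2.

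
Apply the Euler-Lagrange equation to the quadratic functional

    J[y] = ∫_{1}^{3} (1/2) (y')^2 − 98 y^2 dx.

The Lagrangian is L = (1/2) (y')^2 − 98 y^2.
Compute ∂L/∂y = -196y, ∂L/∂y' = y'.
The Euler-Lagrange equation d/dx(∂L/∂y') − ∂L/∂y = 0 reduces to
    y'' + 196 y = 0.
Its general solution is
    y(x) = A sin(14x) + B cos(14x),
with A, B fixed by the endpoint conditions.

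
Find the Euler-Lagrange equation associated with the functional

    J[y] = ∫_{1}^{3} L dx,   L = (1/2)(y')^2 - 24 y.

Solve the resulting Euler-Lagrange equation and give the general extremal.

The Lagrangian is L = (1/2)(y')^2 - 24 y.
∂L/∂y = -24.
∂L/∂y' = y'.
The Euler-Lagrange equation d/dx(∂L/∂y') − ∂L/∂y = 0 becomes:
    y'' + 24 = 0
General solution: y(x) = -12 x^2 + A x + B, where A and B are arbitrary constants fixed by the endpoint conditions.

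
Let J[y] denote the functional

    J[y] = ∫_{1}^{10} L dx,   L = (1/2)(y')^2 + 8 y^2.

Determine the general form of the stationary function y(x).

The Lagrangian is L = (1/2)(y')^2 + 8 y^2.
∂L/∂y = 16y.
∂L/∂y' = y'.
The Euler-Lagrange equation d/dx(∂L/∂y') − ∂L/∂y = 0 becomes:
    y'' - 16 y = 0
General solution: y(x) = A e^(4x) + B e^(-4x), where A and B are arbitrary constants fixed by the endpoint conditions.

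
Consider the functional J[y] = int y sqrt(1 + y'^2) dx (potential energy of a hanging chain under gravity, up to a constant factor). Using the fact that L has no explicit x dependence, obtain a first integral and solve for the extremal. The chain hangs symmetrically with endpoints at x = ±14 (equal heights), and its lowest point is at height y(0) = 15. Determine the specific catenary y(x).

The Lagrangian L(y, y') = y sqrt(1 + y'^2) has no explicit x dependence, so the Beltrami identity applies:
    L − y' ∂L/∂y' = C.
Compute ∂L/∂y' = y · y' / sqrt(1 + y'^2). Then
    L − y' ∂L/∂y'
    = y sqrt(1 + y'^2) − y · y'^2 / sqrt(1 + y'^2)
    = y (1 + y'^2 − y'^2) / sqrt(1 + y'^2)
    = y / sqrt(1 + y'^2) = C.
Squaring gives y^2 = C^2 (1 + y'^2), i.e.
    y'^2 = y^2 / C^2 − 1.
Separating variables,
    dy / sqrt(y^2 − C^2) = dx / C,
and integrating gives arccosh(y / C) = (x − a)/C, so
    y(x) = C cosh((x − a)/C),
the catenary. The constants C and a are fixed by the two endpoint conditions (and, for the hanging-chain problem, the length constraint selects C).
Now fit the given data. The endpoints x = ±14 are symmetric at equal height, so the catenary is even about its minimum: a = 0 and y(x) = C cosh(x/C). The lowest point is y(0) = C cosh(0) = C, and we are told y(0) = 15, so C = 15. Therefore
    y(x) = 15 cosh(x/15),
and at the endpoints
    y(±14) = 15 cosh(14/15).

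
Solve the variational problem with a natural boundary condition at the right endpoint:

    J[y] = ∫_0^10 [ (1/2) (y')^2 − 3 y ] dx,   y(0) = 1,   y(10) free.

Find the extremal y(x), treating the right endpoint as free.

The Lagrangian L = (1/2) (y')^2 − 3 y gives
    ∂L/∂y = −3,   ∂L/∂y' = y'.
Euler-Lagrange: d/dx(y') − (−3) = 0, i.e. y'' + 3 = 0, so
    y(x) = −(3/2) x^2 + C1 x + C2.
Fixed left endpoint y(0) = 1 ⇒ C2 = 1.
The right endpoint x = 10 is free, so the natural (transversality) condition is ∂L/∂y' |_{x=10} = 0, i.e. y'(10) = 0.
Compute y'(x) = −3 x + C1, so y'(10) = −30 + C1 = 0 ⇒ C1 = 30.
Therefore the extremal is
    y(x) = −(3/2) x^2 + 30 x + 1.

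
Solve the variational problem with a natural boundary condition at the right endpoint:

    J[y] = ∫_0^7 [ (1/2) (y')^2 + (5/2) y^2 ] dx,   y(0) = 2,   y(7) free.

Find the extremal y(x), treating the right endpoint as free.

The Lagrangian L = (1/2) (y')^2 + (5/2) y^2 gives
    ∂L/∂y = 5 y,   ∂L/∂y' = y'.
Euler-Lagrange: y'' − 5 y = 0.
With k = sqrt(5), the general solution is
    y(x) = A cosh(sqrt(5) x) + B sinh(sqrt(5) x).
Fixed left endpoint y(0) = 2 ⇒ A = 2.
The right endpoint x = 7 is free, so the natural (transversality) condition is ∂L/∂y' |_{x=7} = 0, i.e. y'(7) = 0.
Compute y'(x) = A k sinh(k x) + B k cosh(k x), so
    y'(7) = A k sinh(k·7) + B k cosh(k·7) = 0
    ⇒ B = −A tanh(k·7) = − 2 tanh(sqrt(5)·7).
Therefore the extremal is
    y(x) = 2 cosh(sqrt(5) x) − 2 tanh(sqrt(5)·7) sinh(sqrt(5) x).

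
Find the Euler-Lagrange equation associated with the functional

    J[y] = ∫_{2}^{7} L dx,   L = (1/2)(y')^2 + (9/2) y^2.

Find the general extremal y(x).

The Lagrangian is L = (1/2)(y')^2 + (9/2) y^2.
∂L/∂y = 9y.
∂L/∂y' = y'.
The Euler-Lagrange equation d/dx(∂L/∂y') − ∂L/∂y = 0 becomes:
    y'' - 9 y = 0
General solution: y(x) = A e^(3x) + B e^(-3x), where A and B are arbitrary constants fixed by the endpoint conditions.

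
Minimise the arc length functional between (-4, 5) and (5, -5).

Arc-length functional: J[y] = ∫ sqrt(1 + (y')^2) dx.
Lagrangian L = sqrt(1 + (y')^2) has no explicit y dependence, so ∂L/∂y = 0 and the Euler-Lagrange equation gives
    d/dx( y' / sqrt(1 + (y')^2) ) = 0  ⇒  y' / sqrt(1 + (y')^2) = const.
Hence y' is constant, so y(x) is affine.
Fitting the endpoints (-4, 5) and (5, -5):
    slope m = ((-5) − 5) / (5 − (-4)) = -10/9,
    intercept c = 5 − m·(-4) = 5/9.
Extremal: y(x) = (-10/9) x + 5/9.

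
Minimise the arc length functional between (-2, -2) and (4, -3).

Arc-length functional: J[y] = ∫ sqrt(1 + (y')^2) dx.
Lagrangian L = sqrt(1 + (y')^2) has no explicit y dependence, so ∂L/∂y = 0 and the Euler-Lagrange equation gives
    d/dx( y' / sqrt(1 + (y')^2) ) = 0  ⇒  y' / sqrt(1 + (y')^2) = const.
Hence y' is constant, so y(x) is affine.
Fitting the endpoints (-2, -2) and (4, -3):
    slope m = ((-3) − (-2)) / (4 − (-2)) = -1/6,
    intercept c = (-2) − m·(-2) = -7/3.
Extremal: y(x) = (-1/6) x - 7/3.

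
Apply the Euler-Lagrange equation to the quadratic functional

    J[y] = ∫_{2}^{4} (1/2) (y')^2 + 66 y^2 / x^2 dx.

The Lagrangian is L = (1/2) (y')^2 + 66 y^2 / x^2.
Compute ∂L/∂y = 132y/x^2, ∂L/∂y' = y'.
The Euler-Lagrange equation d/dx(∂L/∂y') − ∂L/∂y = 0 reduces to
    y'' − 132/x^2 · y = 0  (x > 0).
Its general solution is
    y(x) = A x^12 + B x^(-11),
with A, B fixed by the endpoint conditions.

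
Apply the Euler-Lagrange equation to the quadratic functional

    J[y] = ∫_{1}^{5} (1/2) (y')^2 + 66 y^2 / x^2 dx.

The Lagrangian is L = (1/2) (y')^2 + 66 y^2 / x^2.
Compute ∂L/∂y = 132y/x^2, ∂L/∂y' = y'.
The Euler-Lagrange equation d/dx(∂L/∂y') − ∂L/∂y = 0 reduces to
    y'' − 132/x^2 · y = 0  (x > 0).
Its general solution is
    y(x) = A x^12 + B x^(-11),
with A, B fixed by the endpoint conditions.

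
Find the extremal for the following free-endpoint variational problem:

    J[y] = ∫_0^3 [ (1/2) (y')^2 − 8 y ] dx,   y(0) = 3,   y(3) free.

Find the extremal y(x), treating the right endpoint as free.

The Lagrangian L = (1/2) (y')^2 − 8 y gives
    ∂L/∂y = −8,   ∂L/∂y' = y'.
Euler-Lagrange: d/dx(y') − (−8) = 0, i.e. y'' + 8 = 0, so
    y(x) = −(8/2) x^2 + C1 x + C2.
Fixed left endpoint y(0) = 3 ⇒ C2 = 3.
The right endpoint x = 3 is free, so the natural (transversality) condition is ∂L/∂y' |_{x=3} = 0, i.e. y'(3) = 0.
Compute y'(x) = −8 x + C1, so y'(3) = −24 + C1 = 0 ⇒ C1 = 24.
Therefore the extremal is
    y(x) = −4 x^2 + 24 x + 3.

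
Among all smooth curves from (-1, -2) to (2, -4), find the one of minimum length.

Arc-length functional: J[y] = ∫ sqrt(1 + (y')^2) dx.
Lagrangian L = sqrt(1 + (y')^2) has no explicit y dependence, so ∂L/∂y = 0 and the Euler-Lagrange equation gives
    d/dx( y' / sqrt(1 + (y')^2) ) = 0  ⇒  y' / sqrt(1 + (y')^2) = const.
Hence y' is constant, so y(x) is affine.
Fitting the endpoints (-1, -2) and (2, -4):
    slope m = ((-4) − (-2)) / (2 − (-1)) = -2/3,
    intercept c = (-2) − m·(-1) = -8/3.
Extremal: y(x) = (-2/3) x - 8/3.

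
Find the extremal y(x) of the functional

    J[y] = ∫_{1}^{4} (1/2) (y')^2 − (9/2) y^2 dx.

The Lagrangian is L = (1/2) (y')^2 − (9/2) y^2.
Compute ∂L/∂y = -9y, ∂L/∂y' = y'.
The Euler-Lagrange equation d/dx(∂L/∂y') − ∂L/∂y = 0 reduces to
    y'' + 9 y = 0.
Its general solution is
    y(x) = A sin(3x) + B cos(3x),
with A, B fixed by the endpoint conditions.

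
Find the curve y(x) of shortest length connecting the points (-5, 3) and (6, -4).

Arc-length functional: J[y] = ∫ sqrt(1 + (y')^2) dx.
Lagrangian L = sqrt(1 + (y')^2) has no explicit y dependence, so ∂L/∂y = 0 and the Euler-Lagrange equation gives
    d/dx( y' / sqrt(1 + (y')^2) ) = 0  ⇒  y' / sqrt(1 + (y')^2) = const.
Hence y' is constant, so y(x) is affine.
Fitting the endpoints (-5, 3) and (6, -4):
    slope m = ((-4) − 3) / (6 − (-5)) = -7/11,
    intercept c = 3 − m·(-5) = -2/11.
Extremal: y(x) = (-7/11) x - 2/11.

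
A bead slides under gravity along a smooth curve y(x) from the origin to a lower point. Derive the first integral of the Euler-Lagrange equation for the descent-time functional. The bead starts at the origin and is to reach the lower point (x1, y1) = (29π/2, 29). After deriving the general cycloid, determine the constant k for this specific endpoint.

The Lagrangian L = sqrt((1 + y'^2) / y) has no explicit x dependence, so the Beltrami identity applies:
    L − y' ∂L/∂y' = C.
Compute ∂L/∂y' = y' / sqrt(y (1 + y'^2)).
Substitute:
    sqrt((1 + y'^2)/y) − y'·y' / sqrt(y (1 + y'^2))
    = (1 + y'^2) / sqrt(y (1 + y'^2)) − y'^2 / sqrt(y (1 + y'^2))
    = 1 / sqrt(y (1 + y'^2)) = C.
Squaring and rearranging gives the first integral
    y (1 + y'^2) = 1/C^2 =: k   (constant).
Solving this first-order ODE by the substitution
    y = (k/2)(1 − cos θ)
yields the cycloid parameterisation
    x(θ) = (k/2)(θ − sin θ),   y(θ) = (k/2)(1 − cos θ).
The constant k is fixed by the endpoint condition.
Now fit the given lower endpoint (x1, y1) = (29π/2, 29). At the bottom of the first arch (θ = π), the parametric equations give
    y(π) = (k/2)(1 − cos π) = k,
    x(π) = (k/2)(π − sin π) = kπ/2.
Matching y(π) = 29 gives k = 29, consistent with x(π) = 29π/2. Therefore the specific cycloid is
    x(θ) = (29/2)(θ − sin θ),   y(θ) = (29/2)(1 − cos θ).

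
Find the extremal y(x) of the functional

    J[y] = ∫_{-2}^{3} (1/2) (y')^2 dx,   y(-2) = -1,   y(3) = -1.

The Lagrangian is L = (1/2) (y')^2.
Compute ∂L/∂y = 0, ∂L/∂y' = y'.
The Euler-Lagrange equation d/dx(∂L/∂y') − ∂L/∂y = 0 reduces to
    y'' = 0.
Its general solution is
    y(x) = A x + B,
with A, B fixed by the endpoint conditions.
Applying the endpoint conditions y(-2) = -1 and y(3) = -1: solve A·-2 + B = -1 and A·3 + B = -1. Subtracting gives A(3 − -2) = -1 − -1, so A = 0, and B = -1 − A·-2 = -1. Therefore
    y(x) = -1.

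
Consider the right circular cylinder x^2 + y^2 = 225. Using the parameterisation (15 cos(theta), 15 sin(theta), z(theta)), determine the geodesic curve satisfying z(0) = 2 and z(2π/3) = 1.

Parameterise the cylinder of radius R = 15 as
    r(θ) = (15 cos θ, 15 sin θ, z(θ)).
The arc-length element is
    ds = sqrt(225 + (dz/dθ)^2) dθ,
so the Lagrangian is L = sqrt(225 + z'^2).
L depends on z' only, not on z or θ, so ∂L/∂z = 0 and
    ∂L/∂z' = z' / sqrt(225 + z'^2).
The Euler-Lagrange equation gives
    d/dθ( z' / sqrt(225 + z'^2) ) = 0,
so z' is constant. Integrating once:
    z(θ) = a θ + b,
a helix on the cylinder (a straight line when the cylinder is unrolled). The constants a, b are determined by the endpoint conditions.
With endpoint conditions z(0) = 2 and z(2π/3) = 1: from z(0) = b we get b = 2, and a·2π/3 + 2 = 1 gives a = -3/(2π), so
    z(θ) = (-3/(2π)) θ + 2.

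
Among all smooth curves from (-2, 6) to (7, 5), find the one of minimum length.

Arc-length functional: J[y] = ∫ sqrt(1 + (y')^2) dx.
Lagrangian L = sqrt(1 + (y')^2) has no explicit y dependence, so ∂L/∂y = 0 and the Euler-Lagrange equation gives
    d/dx( y' / sqrt(1 + (y')^2) ) = 0  ⇒  y' / sqrt(1 + (y')^2) = const.
Hence y' is constant, so y(x) is affine.
Fitting the endpoints (-2, 6) and (7, 5):
    slope m = (5 − 6) / (7 − (-2)) = -1/9,
    intercept c = 6 − m·(-2) = 52/9.
Extremal: y(x) = (-1/9) x + 52/9.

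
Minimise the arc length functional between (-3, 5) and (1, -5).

Arc-length functional: J[y] = ∫ sqrt(1 + (y')^2) dx.
Lagrangian L = sqrt(1 + (y')^2) has no explicit y dependence, so ∂L/∂y = 0 and the Euler-Lagrange equation gives
    d/dx( y' / sqrt(1 + (y')^2) ) = 0  ⇒  y' / sqrt(1 + (y')^2) = const.
Hence y' is constant, so y(x) is affine.
Fitting the endpoints (-3, 5) and (1, -5):
    slope m = ((-5) − 5) / (1 − (-3)) = -5/2,
    intercept c = 5 − m·(-3) = -5/2.
Extremal: y(x) = (-5/2) x - 5/2.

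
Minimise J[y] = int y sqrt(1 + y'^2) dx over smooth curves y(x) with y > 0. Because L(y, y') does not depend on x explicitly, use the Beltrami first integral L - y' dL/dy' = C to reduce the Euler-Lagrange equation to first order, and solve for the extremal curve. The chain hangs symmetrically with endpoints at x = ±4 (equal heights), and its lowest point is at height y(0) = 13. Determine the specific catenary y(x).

The Lagrangian L(y, y') = y sqrt(1 + y'^2) has no explicit x dependence, so the Beltrami identity applies:
    L − y' ∂L/∂y' = C.
Compute ∂L/∂y' = y · y' / sqrt(1 + y'^2). Then
    L − y' ∂L/∂y'
    = y sqrt(1 + y'^2) − y · y'^2 / sqrt(1 + y'^2)
    = y (1 + y'^2 − y'^2) / sqrt(1 + y'^2)
    = y / sqrt(1 + y'^2) = C.
Squaring gives y^2 = C^2 (1 + y'^2), i.e.
    y'^2 = y^2 / C^2 − 1.
Separating variables,
    dy / sqrt(y^2 − C^2) = dx / C,
and integrating gives arccosh(y / C) = (x − a)/C, so
    y(x) = C cosh((x − a)/C),
the catenary. The constants C and a are fixed by the two endpoint conditions (and, for the hanging-chain problem, the length constraint selects C).
Now fit the given data. The endpoints x = ±4 are symmetric at equal height, so the catenary is even about its minimum: a = 0 and y(x) = C cosh(x/C). The lowest point is y(0) = C cosh(0) = C, and we are told y(0) = 13, so C = 13. Therefore
    y(x) = 13 cosh(x/13),
and at the endpoints
    y(±4) = 13 cosh(4/13).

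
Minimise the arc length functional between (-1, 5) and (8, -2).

Arc-length functional: J[y] = ∫ sqrt(1 + (y')^2) dx.
Lagrangian L = sqrt(1 + (y')^2) has no explicit y dependence, so ∂L/∂y = 0 and the Euler-Lagrange equation gives
    d/dx( y' / sqrt(1 + (y')^2) ) = 0  ⇒  y' / sqrt(1 + (y')^2) = const.
Hence y' is constant, so y(x) is affine.
Fitting the endpoints (-1, 5) and (8, -2):
    slope m = ((-2) − 5) / (8 − (-1)) = -7/9,
    intercept c = 5 − m·(-1) = 38/9.
Extremal: y(x) = (-7/9) x + 38/9.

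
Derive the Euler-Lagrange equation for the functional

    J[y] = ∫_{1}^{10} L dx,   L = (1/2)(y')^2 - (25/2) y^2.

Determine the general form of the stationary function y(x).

The Lagrangian is L = (1/2)(y')^2 - (25/2) y^2.
∂L/∂y = -25y.
∂L/∂y' = y'.
The Euler-Lagrange equation d/dx(∂L/∂y') − ∂L/∂y = 0 becomes:
    y'' + 25 y = 0
General solution: y(x) = A sin(5x) + B cos(5x), where A and B are arbitrary constants fixed by the endpoint conditions.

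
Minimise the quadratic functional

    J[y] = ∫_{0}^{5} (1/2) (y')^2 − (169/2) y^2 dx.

The Lagrangian is L = (1/2) (y')^2 − (169/2) y^2.
Compute ∂L/∂y = -169y, ∂L/∂y' = y'.
The Euler-Lagrange equation d/dx(∂L/∂y') − ∂L/∂y = 0 reduces to
    y'' + 169 y = 0.
Its general solution is
    y(x) = A sin(13x) + B cos(13x),
with A, B fixed by the endpoint conditions.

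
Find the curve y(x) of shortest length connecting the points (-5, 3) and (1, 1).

Arc-length functional: J[y] = ∫ sqrt(1 + (y')^2) dx.
Lagrangian L = sqrt(1 + (y')^2) has no explicit y dependence, so ∂L/∂y = 0 and the Euler-Lagrange equation gives
    d/dx( y' / sqrt(1 + (y')^2) ) = 0  ⇒  y' / sqrt(1 + (y')^2) = const.
Hence y' is constant, so y(x) is affine.
Fitting the endpoints (-5, 3) and (1, 1):
    slope m = (1 − 3) / (1 − (-5)) = -1/3,
    intercept c = 3 − m·(-5) = 4/3.
Extremal: y(x) = (-1/3) x + 4/3.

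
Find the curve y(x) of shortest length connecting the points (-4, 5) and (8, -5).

Arc-length functional: J[y] = ∫ sqrt(1 + (y')^2) dx.
Lagrangian L = sqrt(1 + (y')^2) has no explicit y dependence, so ∂L/∂y = 0 and the Euler-Lagrange equation gives
    d/dx( y' / sqrt(1 + (y')^2) ) = 0  ⇒  y' / sqrt(1 + (y')^2) = const.
Hence y' is constant, so y(x) is affine.
Fitting the endpoints (-4, 5) and (8, -5):
    slope m = ((-5) − 5) / (8 − (-4)) = -5/6,
    intercept c = 5 − m·(-4) = 5/3.
Extremal: y(x) = (-5/6) x + 5/3.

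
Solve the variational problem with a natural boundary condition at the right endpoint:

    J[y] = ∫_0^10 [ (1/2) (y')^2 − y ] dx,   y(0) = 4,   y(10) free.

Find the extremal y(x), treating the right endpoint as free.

The Lagrangian L = (1/2) (y')^2 − y gives
    ∂L/∂y = −1,   ∂L/∂y' = y'.
Euler-Lagrange: d/dx(y') − (−1) = 0, i.e. y'' + 1 = 0, so
    y(x) = −(1/2) x^2 + C1 x + C2.
Fixed left endpoint y(0) = 4 ⇒ C2 = 4.
The right endpoint x = 10 is free, so the natural (transversality) condition is ∂L/∂y' |_{x=10} = 0, i.e. y'(10) = 0.
Compute y'(x) = −1 x + C1, so y'(10) = −10 + C1 = 0 ⇒ C1 = 10.
Therefore the extremal is
    y(x) = −x^2/2 + 10 x + 4.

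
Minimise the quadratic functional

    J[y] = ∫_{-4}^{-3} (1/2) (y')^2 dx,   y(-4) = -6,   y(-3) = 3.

The Lagrangian is L = (1/2) (y')^2.
Compute ∂L/∂y = 0, ∂L/∂y' = y'.
The Euler-Lagrange equation d/dx(∂L/∂y') − ∂L/∂y = 0 reduces to
    y'' = 0.
Its general solution is
    y(x) = A x + B,
with A, B fixed by the endpoint conditions.
Applying the endpoint conditions y(-4) = -6 and y(-3) = 3: solve A·-4 + B = -6 and A·-3 + B = 3. Subtracting gives A(-3 − -4) = 3 − -6, so A = 9, and B = -6 − A·-4 = 30. Therefore
    y(x) = 9 x + 30.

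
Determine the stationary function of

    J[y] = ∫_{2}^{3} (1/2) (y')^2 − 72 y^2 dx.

The Lagrangian is L = (1/2) (y')^2 − 72 y^2.
Compute ∂L/∂y = -144y, ∂L/∂y' = y'.
The Euler-Lagrange equation d/dx(∂L/∂y') − ∂L/∂y = 0 reduces to
    y'' + 144 y = 0.
Its general solution is
    y(x) = A sin(12x) + B cos(12x),
with A, B fixed by the endpoint conditions.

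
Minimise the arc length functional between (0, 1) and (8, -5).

Arc-length functional: J[y] = ∫ sqrt(1 + (y')^2) dx.
Lagrangian L = sqrt(1 + (y')^2) has no explicit y dependence, so ∂L/∂y = 0 and the Euler-Lagrange equation gives
    d/dx( y' / sqrt(1 + (y')^2) ) = 0  ⇒  y' / sqrt(1 + (y')^2) = const.
Hence y' is constant, so y(x) is affine.
Fitting the endpoints (0, 1) and (8, -5):
    slope m = ((-5) − 1) / (8 − 0) = -3/4,
    intercept c = 1 − m·0 = 1.
Extremal: y(x) = (-3/4) x + 1.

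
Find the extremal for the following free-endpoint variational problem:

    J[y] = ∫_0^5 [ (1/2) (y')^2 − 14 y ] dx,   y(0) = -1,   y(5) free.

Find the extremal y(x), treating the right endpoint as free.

The Lagrangian L = (1/2) (y')^2 − 14 y gives
    ∂L/∂y = −14,   ∂L/∂y' = y'.
Euler-Lagrange: d/dx(y') − (−14) = 0, i.e. y'' + 14 = 0, so
    y(x) = −(14/2) x^2 + C1 x + C2.
Fixed left endpoint y(0) = -1 ⇒ C2 = -1.
The right endpoint x = 5 is free, so the natural (transversality) condition is ∂L/∂y' |_{x=5} = 0, i.e. y'(5) = 0.
Compute y'(x) = −14 x + C1, so y'(5) = −70 + C1 = 0 ⇒ C1 = 70.
Therefore the extremal is
    y(x) = −7 x^2 + 70 x − 1.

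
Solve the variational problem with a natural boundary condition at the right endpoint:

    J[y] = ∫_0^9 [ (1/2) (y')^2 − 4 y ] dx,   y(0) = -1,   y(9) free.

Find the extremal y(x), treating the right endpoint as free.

The Lagrangian L = (1/2) (y')^2 − 4 y gives
    ∂L/∂y = −4,   ∂L/∂y' = y'.
Euler-Lagrange: d/dx(y') − (−4) = 0, i.e. y'' + 4 = 0, so
    y(x) = −(4/2) x^2 + C1 x + C2.
Fixed left endpoint y(0) = -1 ⇒ C2 = -1.
The right endpoint x = 9 is free, so the natural (transversality) condition is ∂L/∂y' |_{x=9} = 0, i.e. y'(9) = 0.
Compute y'(x) = −4 x + C1, so y'(9) = −36 + C1 = 0 ⇒ C1 = 36.
Therefore the extremal is
    y(x) = −2 x^2 + 36 x − 1.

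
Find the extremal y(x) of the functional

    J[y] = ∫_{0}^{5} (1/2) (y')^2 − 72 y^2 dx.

The Lagrangian is L = (1/2) (y')^2 − 72 y^2.
Compute ∂L/∂y = -144y, ∂L/∂y' = y'.
The Euler-Lagrange equation d/dx(∂L/∂y') − ∂L/∂y = 0 reduces to
    y'' + 144 y = 0.
Its general solution is
    y(x) = A sin(12x) + B cos(12x),
with A, B fixed by the endpoint conditions.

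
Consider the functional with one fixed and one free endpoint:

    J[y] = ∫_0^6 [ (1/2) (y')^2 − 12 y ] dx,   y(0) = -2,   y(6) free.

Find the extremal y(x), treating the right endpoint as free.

The Lagrangian L = (1/2) (y')^2 − 12 y gives
    ∂L/∂y = −12,   ∂L/∂y' = y'.
Euler-Lagrange: d/dx(y') − (−12) = 0, i.e. y'' + 12 = 0, so
    y(x) = −(12/2) x^2 + C1 x + C2.
Fixed left endpoint y(0) = -2 ⇒ C2 = -2.
The right endpoint x = 6 is free, so the natural (transversality) condition is ∂L/∂y' |_{x=6} = 0, i.e. y'(6) = 0.
Compute y'(x) = −12 x + C1, so y'(6) = −72 + C1 = 0 ⇒ C1 = 72.
Therefore the extremal is
    y(x) = −6 x^2 + 72 x − 2.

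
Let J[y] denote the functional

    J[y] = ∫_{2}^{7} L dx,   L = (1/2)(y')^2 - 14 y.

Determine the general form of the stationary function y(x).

The Lagrangian is L = (1/2)(y')^2 - 14 y.
∂L/∂y = -14.
∂L/∂y' = y'.
The Euler-Lagrange equation d/dx(∂L/∂y') − ∂L/∂y = 0 becomes:
    y'' + 14 = 0
General solution: y(x) = -7 x^2 + A x + B, where A and B are arbitrary constants fixed by the endpoint conditions.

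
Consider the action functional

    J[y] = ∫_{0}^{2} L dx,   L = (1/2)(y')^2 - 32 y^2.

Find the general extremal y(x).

The Lagrangian is L = (1/2)(y')^2 - 32 y^2.
∂L/∂y = -64y.
∂L/∂y' = y'.
The Euler-Lagrange equation d/dx(∂L/∂y') − ∂L/∂y = 0 becomes:
    y'' + 64 y = 0
General solution: y(x) = A sin(8x) + B cos(8x), where A and B are arbitrary constants fixed by the endpoint conditions.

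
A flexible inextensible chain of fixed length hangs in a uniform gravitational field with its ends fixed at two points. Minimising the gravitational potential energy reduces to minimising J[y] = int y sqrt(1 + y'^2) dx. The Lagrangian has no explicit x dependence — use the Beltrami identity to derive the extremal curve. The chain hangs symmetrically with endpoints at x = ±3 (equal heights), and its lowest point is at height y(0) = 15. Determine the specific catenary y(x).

The Lagrangian L(y, y') = y sqrt(1 + y'^2) has no explicit x dependence, so the Beltrami identity applies:
    L − y' ∂L/∂y' = C.
Compute ∂L/∂y' = y · y' / sqrt(1 + y'^2). Then
    L − y' ∂L/∂y'
    = y sqrt(1 + y'^2) − y · y'^2 / sqrt(1 + y'^2)
    = y (1 + y'^2 − y'^2) / sqrt(1 + y'^2)
    = y / sqrt(1 + y'^2) = C.
Squaring gives y^2 = C^2 (1 + y'^2), i.e.
    y'^2 = y^2 / C^2 − 1.
Separating variables,
    dy / sqrt(y^2 − C^2) = dx / C,
and integrating gives arccosh(y / C) = (x − a)/C, so
    y(x) = C cosh((x − a)/C),
the catenary. The constants C and a are fixed by the two endpoint conditions (and, for the hanging-chain problem, the length constraint selects C).
Now fit the given data. The endpoints x = ±3 are symmetric at equal height, so the catenary is even about its minimum: a = 0 and y(x) = C cosh(x/C). The lowest point is y(0) = C cosh(0) = C, and we are told y(0) = 15, so C = 15. Therefore
    y(x) = 15 cosh(x/15),
and at the endpoints
    y(±3) = 15 cosh(3/15).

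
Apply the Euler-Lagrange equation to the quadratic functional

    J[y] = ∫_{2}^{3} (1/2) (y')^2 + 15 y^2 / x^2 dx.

The Lagrangian is L = (1/2) (y')^2 + 15 y^2 / x^2.
Compute ∂L/∂y = 30y/x^2, ∂L/∂y' = y'.
The Euler-Lagrange equation d/dx(∂L/∂y') − ∂L/∂y = 0 reduces to
    y'' − 30/x^2 · y = 0  (x > 0).
Its general solution is
    y(x) = A x^6 + B x^(-5),
with A, B fixed by the endpoint conditions.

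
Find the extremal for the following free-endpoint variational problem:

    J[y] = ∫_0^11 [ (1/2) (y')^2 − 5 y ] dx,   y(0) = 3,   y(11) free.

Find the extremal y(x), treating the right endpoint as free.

The Lagrangian L = (1/2) (y')^2 − 5 y gives
    ∂L/∂y = −5,   ∂L/∂y' = y'.
Euler-Lagrange: d/dx(y') − (−5) = 0, i.e. y'' + 5 = 0, so
    y(x) = −(5/2) x^2 + C1 x + C2.
Fixed left endpoint y(0) = 3 ⇒ C2 = 3.
The right endpoint x = 11 is free, so the natural (transversality) condition is ∂L/∂y' |_{x=11} = 0, i.e. y'(11) = 0.
Compute y'(x) = −5 x + C1, so y'(11) = −55 + C1 = 0 ⇒ C1 = 55.
Therefore the extremal is
    y(x) = −(5/2) x^2 + 55 x + 3.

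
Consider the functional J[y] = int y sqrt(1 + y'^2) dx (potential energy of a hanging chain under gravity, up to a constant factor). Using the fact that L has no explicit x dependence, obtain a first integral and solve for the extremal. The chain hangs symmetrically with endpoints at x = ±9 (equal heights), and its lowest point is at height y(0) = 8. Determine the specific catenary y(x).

The Lagrangian L(y, y') = y sqrt(1 + y'^2) has no explicit x dependence, so the Beltrami identity applies:
    L − y' ∂L/∂y' = C.
Compute ∂L/∂y' = y · y' / sqrt(1 + y'^2). Then
    L − y' ∂L/∂y'
    = y sqrt(1 + y'^2) − y · y'^2 / sqrt(1 + y'^2)
    = y (1 + y'^2 − y'^2) / sqrt(1 + y'^2)
    = y / sqrt(1 + y'^2) = C.
Squaring gives y^2 = C^2 (1 + y'^2), i.e.
    y'^2 = y^2 / C^2 − 1.
Separating variables,
    dy / sqrt(y^2 − C^2) = dx / C,
and integrating gives arccosh(y / C) = (x − a)/C, so
    y(x) = C cosh((x − a)/C),
the catenary. The constants C and a are fixed by the two endpoint conditions (and, for the hanging-chain problem, the length constraint selects C).
Now fit the given data. The endpoints x = ±9 are symmetric at equal height, so the catenary is even about its minimum: a = 0 and y(x) = C cosh(x/C). The lowest point is y(0) = C cosh(0) = C, and we are told y(0) = 8, so C = 8. Therefore
    y(x) = 8 cosh(x/8),
and at the endpoints
    y(±9) = 8 cosh(9/8).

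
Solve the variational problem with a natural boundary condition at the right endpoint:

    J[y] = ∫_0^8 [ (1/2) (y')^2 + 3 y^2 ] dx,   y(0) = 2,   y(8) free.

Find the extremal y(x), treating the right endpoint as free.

The Lagrangian L = (1/2) (y')^2 + 3 y^2 gives
    ∂L/∂y = 6 y,   ∂L/∂y' = y'.
Euler-Lagrange: y'' − 6 y = 0.
With k = sqrt(6), the general solution is
    y(x) = A cosh(sqrt(6) x) + B sinh(sqrt(6) x).
Fixed left endpoint y(0) = 2 ⇒ A = 2.
The right endpoint x = 8 is free, so the natural (transversality) condition is ∂L/∂y' |_{x=8} = 0, i.e. y'(8) = 0.
Compute y'(x) = A k sinh(k x) + B k cosh(k x), so
    y'(8) = A k sinh(k·8) + B k cosh(k·8) = 0
    ⇒ B = −A tanh(k·8) = − 2 tanh(sqrt(6)·8).
Therefore the extremal is
    y(x) = 2 cosh(sqrt(6) x) − 2 tanh(sqrt(6)·8) sinh(sqrt(6) x).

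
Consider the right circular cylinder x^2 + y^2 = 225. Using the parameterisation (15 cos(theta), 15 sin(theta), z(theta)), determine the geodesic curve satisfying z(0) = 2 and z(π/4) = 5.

Parameterise the cylinder of radius R = 15 as
    r(θ) = (15 cos θ, 15 sin θ, z(θ)).
The arc-length element is
    ds = sqrt(225 + (dz/dθ)^2) dθ,
so the Lagrangian is L = sqrt(225 + z'^2).
L depends on z' only, not on z or θ, so ∂L/∂z = 0 and
    ∂L/∂z' = z' / sqrt(225 + z'^2).
The Euler-Lagrange equation gives
    d/dθ( z' / sqrt(225 + z'^2) ) = 0,
so z' is constant. Integrating once:
    z(θ) = a θ + b,
a helix on the cylinder (a straight line when the cylinder is unrolled). The constants a, b are determined by the endpoint conditions.
With endpoint conditions z(0) = 2 and z(π/4) = 5: from z(0) = b we get b = 2, and a·π/4 + 2 = 5 gives a = 12/π, so
    z(θ) = (12/π) θ + 2.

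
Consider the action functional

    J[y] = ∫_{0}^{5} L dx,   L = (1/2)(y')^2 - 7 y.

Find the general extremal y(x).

The Lagrangian is L = (1/2)(y')^2 - 7 y.
∂L/∂y = -7.
∂L/∂y' = y'.
The Euler-Lagrange equation d/dx(∂L/∂y') − ∂L/∂y = 0 becomes:
    y'' + 7 = 0
General solution: y(x) = -(7/2) x^2 + A x + B, where A and B are arbitrary constants fixed by the endpoint conditions.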